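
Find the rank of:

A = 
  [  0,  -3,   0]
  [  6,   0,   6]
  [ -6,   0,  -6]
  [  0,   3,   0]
Row reduce:
Swap R1 ↔ R2
R3 → R3 + (1)·R1
R4 → R4 + (1)·R2
REF = 
  [  6,   0,   6]
  [  0,  -3,   0]
  [  0,   0,   0]
  [  0,   0,   0]
Pivot columns: 1, 2 → 2 pivots.

rank(A) = 2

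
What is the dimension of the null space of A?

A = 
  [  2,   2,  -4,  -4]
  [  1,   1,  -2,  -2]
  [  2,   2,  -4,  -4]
nullity(A) = 3

Row reduce:
R2 → R2 - (1/2)·R1
R3 → R3 - (1)·R1
REF = 
  [  2,   2,  -4,  -4]
  [  0,   0,   0,   0]
  [  0,   0,   0,   0]
Pivot columns: 1 → 1 pivot.
rank(A) = 1, so nullity(A) = 4 - 1 = 3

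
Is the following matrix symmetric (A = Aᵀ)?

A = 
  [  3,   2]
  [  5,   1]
No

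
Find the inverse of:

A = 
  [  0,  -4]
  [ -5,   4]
det(A) = (0)(4) - (-4)(-5) = -20
For a 2×2 matrix, A⁻¹ = (1/det(A)) · [[d, -b], [-c, a]]
    = (-1/20) · [[4, 4], [5, 0]]

A⁻¹ = 
  [-1/5, -1/5]
  [-1/4,    0]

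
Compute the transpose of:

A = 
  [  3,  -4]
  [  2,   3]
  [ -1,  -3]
Aᵀ = 
  [  3,   2,  -1]
  [ -4,   3,  -3]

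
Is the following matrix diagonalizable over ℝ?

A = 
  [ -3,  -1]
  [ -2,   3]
Yes

tr(A) = 0, det(A) = -11
Characteristic polynomial: λ² - tr(A)λ + det(A) = λ² - 11
λ² - 11 = 0  ⇒  λ = (0 ± √((0)² - 4·(-11)))/2 = (0 ± √(44))/2
  = √11,  -√11
Eigenvalues: √11, -√11  (≈ 3.317, -3.317)
The two irrational eigenvalues are distinct (simple), so each has alg. mult. = geom. mult. = 1.
Sum of geometric multiplicities equals n, so A has n independent eigenvectors.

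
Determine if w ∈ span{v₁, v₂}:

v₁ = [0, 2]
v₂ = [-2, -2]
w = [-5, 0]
Yes

Form the augmented matrix and row-reduce:
[v₁|v₂|w] = 
  [  0,  -2,  -5]
  [  2,  -2,   0]
Swap R1 ↔ R2
REF = 
  [  2,  -2,   0]
  [  0,  -2,  -5]

No row of the form [0 0 | nonzero], so the system is consistent. Back-substitution gives c₁ = 5/2, c₂ = 5/2: w = (5/2)·v₁ + (5/2)·v₂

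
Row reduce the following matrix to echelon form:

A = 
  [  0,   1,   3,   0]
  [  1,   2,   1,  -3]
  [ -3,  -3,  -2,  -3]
Row operations:
Swap R1 ↔ R2
R3 → R3 + (3)·R1
R3 → R3 - (3)·R2

Resulting echelon form:
REF = 
  [  1,   2,   1,  -3]
  [  0,   1,   3,   0]
  [  0,   0,  -8, -12]

Rank = 3 (number of non-zero pivot rows).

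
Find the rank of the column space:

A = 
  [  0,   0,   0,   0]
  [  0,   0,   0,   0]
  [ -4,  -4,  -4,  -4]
Row reduce:
Swap R1 ↔ R3
REF = 
  [ -4,  -4,  -4,  -4]
  [  0,   0,   0,   0]
  [  0,   0,   0,   0]
Pivot columns: 1 → 1 pivot.
dim(Col(A)) = number of pivot columns = 1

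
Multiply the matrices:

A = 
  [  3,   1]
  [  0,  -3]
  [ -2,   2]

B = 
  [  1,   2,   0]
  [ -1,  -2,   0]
AB = 
  [  2,   4,   0]
  [  3,   6,   0]
  [ -4,  -8,   0]

A is 3×2 and B is 2×3, so AB is 3×3. Each entry is (row of A)·(column of B):
AB[1,1] = (3)(1) + (1)(-1) = 2
AB[1,2] = (3)(2) + (1)(-2) = 4
AB[1,3] = (3)(0) + (1)(0) = 0
AB[2,1] = (0)(1) + (-3)(-1) = 3
AB[2,2] = (0)(2) + (-3)(-2) = 6
AB[2,3] = (0)(0) + (-3)(0) = 0
AB[3,1] = (-2)(1) + (2)(-1) = -4
AB[3,2] = (-2)(2) + (2)(-2) = -8
AB[3,3] = (-2)(0) + (2)(0) = 0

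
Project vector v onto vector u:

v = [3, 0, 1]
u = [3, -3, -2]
v·u = (3)(3) + (0)(-3) + (1)(-2) = 7
u·u = (3)² + (-3)² + (-2)² = 22
proj_u(v) = (v·u / u·u) × u = (7/22) × u

proj_u(v) = [21/22, -21/22, -7/11]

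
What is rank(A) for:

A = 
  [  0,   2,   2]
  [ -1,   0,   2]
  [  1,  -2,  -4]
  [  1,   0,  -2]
rank(A) = 2

Row reduce:
Swap R1 ↔ R2
R3 → R3 + (1)·R1
R4 → R4 + (1)·R1
R3 → R3 + (1)·R2
REF = 
  [ -1,   0,   2]
  [  0,   2,   2]
  [  0,   0,   0]
  [  0,   0,   0]
Pivot columns: 1, 2 → 2 pivots.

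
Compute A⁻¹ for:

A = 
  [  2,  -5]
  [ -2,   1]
det(A) = (2)(1) - (-5)(-2) = -8
For a 2×2 matrix, A⁻¹ = (1/det(A)) · [[d, -b], [-c, a]]
    = (-1/8) · [[1, 5], [2, 2]]

A⁻¹ = 
  [-1/8, -5/8]
  [-1/4, -1/4]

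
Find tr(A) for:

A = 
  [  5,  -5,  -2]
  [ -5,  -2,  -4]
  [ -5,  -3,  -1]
2

tr(A) = 5 + -2 + -1 = 2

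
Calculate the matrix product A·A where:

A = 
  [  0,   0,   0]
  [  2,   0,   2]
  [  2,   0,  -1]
A² = A·A:
A²[1,1] = (0)(0) + (0)(2) + (0)(2) = 0
A²[1,2] = (0)(0) + (0)(0) + (0)(0) = 0
A²[1,3] = (0)(0) + (0)(2) + (0)(-1) = 0
A²[2,1] = (2)(0) + (0)(2) + (2)(2) = 4
A²[2,2] = (2)(0) + (0)(0) + (2)(0) = 0
A²[2,3] = (2)(0) + (0)(2) + (2)(-1) = -2
A²[3,1] = (2)(0) + (0)(2) + (-1)(2) = -2
A²[3,2] = (2)(0) + (0)(0) + (-1)(0) = 0
A²[3,3] = (2)(0) + (0)(2) + (-1)(-1) = 1
A² = 
  [  0,   0,   0]
  [  4,   0,  -2]
  [ -2,   0,   1]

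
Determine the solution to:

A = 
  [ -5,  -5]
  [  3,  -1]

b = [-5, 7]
x = [2, -1]

Row reduce the augmented matrix [A|b]:
R2 → R2 + (3/5)·R1
REF = 
  [ -5,  -5,  -5]
  [  0,  -4,   4]

Back-substitution:
x₂ = 4 / (-4) = -1
x₁ = (-5 - (-5)(-1)) / (-5) = 2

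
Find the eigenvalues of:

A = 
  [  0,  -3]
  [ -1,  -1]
λ = (-1 + √13)/2, (-1 - √13)/2  (≈ 1.303, -2.303)

tr(A) = -1, det(A) = -3
Characteristic polynomial: λ² - tr(A)λ + det(A) = λ² + λ - 3
λ² + λ - 3 = 0  ⇒  λ = (-1 ± √((1)² - 4·(-3)))/2 = (-1 ± √(13))/2
  = (-1 + √13)/2,  (-1 - √13)/2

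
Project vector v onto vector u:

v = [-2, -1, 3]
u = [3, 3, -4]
v·u = (-2)(3) + (-1)(3) + (3)(-4) = -21
u·u = (3)² + (3)² + (-4)² = 34
proj_u(v) = (v·u / u·u) × u = (-21/34) × u

proj_u(v) = [-63/34, -63/34, 42/17]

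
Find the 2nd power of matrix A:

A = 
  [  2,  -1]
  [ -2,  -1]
A² = A·A:
A²[1,1] = (2)(2) + (-1)(-2) = 6
A²[1,2] = (2)(-1) + (-1)(-1) = -1
A²[2,1] = (-2)(2) + (-1)(-2) = -2
A²[2,2] = (-2)(-1) + (-1)(-1) = 3
A² = 
  [  6,  -1]
  [ -2,   3]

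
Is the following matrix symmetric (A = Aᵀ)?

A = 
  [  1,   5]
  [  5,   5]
Yes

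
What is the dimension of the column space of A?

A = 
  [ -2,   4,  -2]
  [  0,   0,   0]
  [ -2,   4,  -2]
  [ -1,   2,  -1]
dim(Col(A)) = 1

Row reduce:
R3 → R3 - (1)·R1
R4 → R4 - (1/2)·R1
REF = 
  [ -2,   4,  -2]
  [  0,   0,   0]
  [  0,   0,   0]
  [  0,   0,   0]
Pivot columns: 1 → 1 pivot.
dim(Col(A)) = number of pivot columns = 1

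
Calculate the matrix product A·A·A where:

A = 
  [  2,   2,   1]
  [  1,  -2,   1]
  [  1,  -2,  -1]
A² = A·A:
A²[1,1] = (2)(2) + (2)(1) + (1)(1) = 7
A²[1,2] = (2)(2) + (2)(-2) + (1)(-2) = -2
A²[1,3] = (2)(1) + (2)(1) + (1)(-1) = 3
A²[2,1] = (1)(2) + (-2)(1) + (1)(1) = 1
A²[2,2] = (1)(2) + (-2)(-2) + (1)(-2) = 4
A²[2,3] = (1)(1) + (-2)(1) + (1)(-1) = -2
A²[3,1] = (1)(2) + (-2)(1) + (-1)(1) = -1
A²[3,2] = (1)(2) + (-2)(-2) + (-1)(-2) = 8
A²[3,3] = (1)(1) + (-2)(1) + (-1)(-1) = 0
A² = 
  [  7,  -2,   3]
  [  1,   4,  -2]
  [ -1,   8,   0]

A^3 = A^2·A:
A^3[1,1] = (7)(2) + (-2)(1) + (3)(1) = 15
A^3[1,2] = (7)(2) + (-2)(-2) + (3)(-2) = 12
A^3[1,3] = (7)(1) + (-2)(1) + (3)(-1) = 2
A^3[2,1] = (1)(2) + (4)(1) + (-2)(1) = 4
A^3[2,2] = (1)(2) + (4)(-2) + (-2)(-2) = -2
A^3[2,3] = (1)(1) + (4)(1) + (-2)(-1) = 7
A^3[3,1] = (-1)(2) + (8)(1) + (0)(1) = 6
A^3[3,2] = (-1)(2) + (8)(-2) + (0)(-2) = -18
A^3[3,3] = (-1)(1) + (8)(1) + (0)(-1) = 7
A^3 = 
  [ 15,  12,   2]
  [  4,  -2,   7]
  [  6, -18,   7]

Therefore
A^3 = 
  [ 15,  12,   2]
  [  4,  -2,   7]
  [  6, -18,   7]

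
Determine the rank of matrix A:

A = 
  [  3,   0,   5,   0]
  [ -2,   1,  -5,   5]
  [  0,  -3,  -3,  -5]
rank(A) = 3

Row reduce:
R2 → R2 + (2/3)·R1
R3 → R3 + (3)·R2
REF = 
  [   3,    0,    5,    0]
  [   0,    1, -5/3,    5]
  [   0,    0,   -8,   10]
Pivot columns: 1, 2, 3 → 3 pivots.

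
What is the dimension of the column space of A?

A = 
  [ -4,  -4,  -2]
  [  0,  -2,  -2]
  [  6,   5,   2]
Row reduce:
R3 → R3 + (3/2)·R1
R3 → R3 - (1/2)·R2
REF = 
  [ -4,  -4,  -2]
  [  0,  -2,  -2]
  [  0,   0,   0]
Pivot columns: 1, 2 → 2 pivots.
dim(Col(A)) = number of pivot columns = 2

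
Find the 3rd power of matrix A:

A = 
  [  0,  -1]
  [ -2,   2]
A^3 = 
  [  4,  -6]
  [-12,  16]

A² = A·A:
A²[1,1] = (0)(0) + (-1)(-2) = 2
A²[1,2] = (0)(-1) + (-1)(2) = -2
A²[2,1] = (-2)(0) + (2)(-2) = -4
A²[2,2] = (-2)(-1) + (2)(2) = 6
A² = 
  [  2,  -2]
  [ -4,   6]

A^3 = A^2·A:
A^3[1,1] = (2)(0) + (-2)(-2) = 4
A^3[1,2] = (2)(-1) + (-2)(2) = -6
A^3[2,1] = (-4)(0) + (6)(-2) = -12
A^3[2,2] = (-4)(-1) + (6)(2) = 16
A^3 = 
  [  4,  -6]
  [-12,  16]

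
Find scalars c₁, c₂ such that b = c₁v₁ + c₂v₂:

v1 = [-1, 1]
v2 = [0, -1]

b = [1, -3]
c1 = -1, c2 = 2

b = -1·v1 + 2·v2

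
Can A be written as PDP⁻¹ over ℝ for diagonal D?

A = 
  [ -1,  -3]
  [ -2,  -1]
Yes

tr(A) = -2, det(A) = -5
Characteristic polynomial: λ² - tr(A)λ + det(A) = λ² + 2λ - 5
λ² + 2λ - 5 = 0  ⇒  λ = (-2 ± √((2)² - 4·(-5)))/2 = (-2 ± √(24))/2
  = -1 + √6,  -1 - √6
Eigenvalues: -1 + √6, -1 - √6  (≈ 1.449, -3.449)
The two irrational eigenvalues are distinct (simple), so each has alg. mult. = geom. mult. = 1.
Sum of geometric multiplicities equals n, so A has n independent eigenvectors.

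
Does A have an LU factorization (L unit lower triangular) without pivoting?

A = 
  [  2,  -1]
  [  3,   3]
Yes.
A[1,1] = 2 ≠ 0, so Gaussian elimination proceeds without a row swap: multiplier ℓ₂₁ = (3)/(2) = 3/2, and U[2,2] = 3 - (3/2)(-1) = 9/2.
L = 
  [  1,   0]
  [3/2,   1]
U = 
  [  2,  -1]
  [  0, 9/2]
Check row 2 of LU: [(3/2)(2), (3/2)(-1) + (9/2)] = [3, 3] = row 2 of A ✓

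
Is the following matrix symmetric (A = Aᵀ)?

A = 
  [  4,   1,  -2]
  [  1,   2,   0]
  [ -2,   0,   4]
Yes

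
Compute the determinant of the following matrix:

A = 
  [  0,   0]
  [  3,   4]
For a 2×2 matrix, det = ad - bc = (0)(4) - (0)(3) = 0

det(A) = 0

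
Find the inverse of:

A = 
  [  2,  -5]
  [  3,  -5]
det(A) = (2)(-5) - (-5)(3) = 5
For a 2×2 matrix, A⁻¹ = (1/det(A)) · [[d, -b], [-c, a]]
    = (1/5) · [[-5, 5], [-3, 2]]

A⁻¹ = 
  [  -1,    1]
  [-3/5,  2/5]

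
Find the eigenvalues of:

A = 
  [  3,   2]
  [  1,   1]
λ = 2 + √3, 2 - √3  (≈ 3.732, 0.2679)

tr(A) = 4, det(A) = 1
Characteristic polynomial: λ² - tr(A)λ + det(A) = λ² - 4λ + 1
λ² - 4λ + 1 = 0  ⇒  λ = (4 ± √((-4)² - 4·(1)))/2 = (4 ± √(12))/2
  = 2 + √3,  2 - √3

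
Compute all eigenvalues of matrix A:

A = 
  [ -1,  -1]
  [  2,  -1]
tr(A) = -2, det(A) = 3
Characteristic polynomial: λ² - tr(A)λ + det(A) = λ² + 2λ + 3
λ² + 2λ + 3 = 0  ⇒  λ = (-2 ± √((2)² - 4·(3)))/2 = (-2 ± √(-8))/2
  = -1 + i√2,  -1 - i√2

λ = -1 + i√2, -1 - i√2  (≈ -1 + 1.414i, -1 - 1.414i)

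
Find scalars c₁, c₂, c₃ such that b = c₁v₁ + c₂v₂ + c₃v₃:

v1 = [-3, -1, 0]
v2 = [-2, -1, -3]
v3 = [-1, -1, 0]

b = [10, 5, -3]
c1 = -3, c2 = 1, c3 = -3

b = -3·v1 + 1·v2 + -3·v3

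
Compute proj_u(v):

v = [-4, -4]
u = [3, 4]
v·u = (-4)(3) + (-4)(4) = -28
u·u = (3)² + (4)² = 25
proj_u(v) = (v·u / u·u) × u = (-28/25) × u

proj_u(v) = [-84/25, -112/25]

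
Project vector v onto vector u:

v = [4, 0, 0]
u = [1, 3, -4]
v·u = (4)(1) + (0)(3) + (0)(-4) = 4
u·u = (1)² + (3)² + (-4)² = 26
proj_u(v) = (v·u / u·u) × u = (4/26) × u = (2/13) × u

proj_u(v) = [2/13, 6/13, -8/13]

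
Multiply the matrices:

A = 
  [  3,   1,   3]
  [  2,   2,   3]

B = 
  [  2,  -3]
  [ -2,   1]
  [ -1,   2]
A is 2×3 and B is 3×2, so AB is 2×2. Each entry is (row of A)·(column of B):
AB[1,1] = (3)(2) + (1)(-2) + (3)(-1) = 1
AB[1,2] = (3)(-3) + (1)(1) + (3)(2) = -2
AB[2,1] = (2)(2) + (2)(-2) + (3)(-1) = -3
AB[2,2] = (2)(-3) + (2)(1) + (3)(2) = 2

AB = 
  [  1,  -2]
  [ -3,   2]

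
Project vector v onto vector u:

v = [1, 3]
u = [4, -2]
proj_u(v) = [-2/5, 1/5]

v·u = (1)(4) + (3)(-2) = -2
u·u = (4)² + (-2)² = 20
proj_u(v) = (v·u / u·u) × u = (-2/20) × u = (-1/10) × u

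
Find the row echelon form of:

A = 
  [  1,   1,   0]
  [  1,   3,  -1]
Row operations:
R2 → R2 - (1)·R1

Resulting echelon form:
REF = 
  [  1,   1,   0]
  [  0,   2,  -1]

Rank = 2 (number of non-zero pivot rows).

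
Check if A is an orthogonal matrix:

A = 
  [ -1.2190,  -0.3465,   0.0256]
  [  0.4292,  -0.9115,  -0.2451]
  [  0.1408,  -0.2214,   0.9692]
No

AᵀA = 
  [  1.6900,   0,   0.0001]
  [  0,   0.9999,   0]
  [  0.0001,   0,   1.0001]
≠ I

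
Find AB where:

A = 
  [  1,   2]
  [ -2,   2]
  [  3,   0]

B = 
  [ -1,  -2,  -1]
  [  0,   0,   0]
AB = 
  [ -1,  -2,  -1]
  [  2,   4,   2]
  [ -3,  -6,  -3]

A is 3×2 and B is 2×3, so AB is 3×3. Each entry is (row of A)·(column of B):
AB[1,1] = (1)(-1) + (2)(0) = -1
AB[1,2] = (1)(-2) + (2)(0) = -2
AB[1,3] = (1)(-1) + (2)(0) = -1
AB[2,1] = (-2)(-1) + (2)(0) = 2
AB[2,2] = (-2)(-2) + (2)(0) = 4
AB[2,3] = (-2)(-1) + (2)(0) = 2
AB[3,1] = (3)(-1) + (0)(0) = -3
AB[3,2] = (3)(-2) + (0)(0) = -6
AB[3,3] = (3)(-1) + (0)(0) = -3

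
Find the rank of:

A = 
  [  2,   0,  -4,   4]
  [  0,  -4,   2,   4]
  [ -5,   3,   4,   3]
Row reduce:
R3 → R3 + (5/2)·R1
R3 → R3 + (3/4)·R2
REF = 
  [   2,    0,   -4,    4]
  [   0,   -4,    2,    4]
  [   0,    0, -9/2,   16]
Pivot columns: 1, 2, 3 → 3 pivots.

rank(A) = 3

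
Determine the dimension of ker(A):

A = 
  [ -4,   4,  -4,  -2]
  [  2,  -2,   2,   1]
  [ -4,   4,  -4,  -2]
nullity(A) = 3

Row reduce:
R2 → R2 + (1/2)·R1
R3 → R3 - (1)·R1
REF = 
  [ -4,   4,  -4,  -2]
  [  0,   0,   0,   0]
  [  0,   0,   0,   0]
Pivot columns: 1 → 1 pivot.
rank(A) = 1, so nullity(A) = 4 - 1 = 3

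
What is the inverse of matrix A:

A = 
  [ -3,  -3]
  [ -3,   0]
det(A) = (-3)(0) - (-3)(-3) = -9
For a 2×2 matrix, A⁻¹ = (1/det(A)) · [[d, -b], [-c, a]]
    = (-1/9) · [[0, 3], [3, -3]]

A⁻¹ = 
  [   0, -1/3]
  [-1/3,  1/3]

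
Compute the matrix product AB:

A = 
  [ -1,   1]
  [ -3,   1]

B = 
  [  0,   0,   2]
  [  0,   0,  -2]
A is 2×2 and B is 2×3, so AB is 2×3. Each entry is (row of A)·(column of B):
AB[1,1] = (-1)(0) + (1)(0) = 0
AB[1,2] = (-1)(0) + (1)(0) = 0
AB[1,3] = (-1)(2) + (1)(-2) = -4
AB[2,1] = (-3)(0) + (1)(0) = 0
AB[2,2] = (-3)(0) + (1)(0) = 0
AB[2,3] = (-3)(2) + (1)(-2) = -8

AB = 
  [  0,   0,  -4]
  [  0,   0,  -8]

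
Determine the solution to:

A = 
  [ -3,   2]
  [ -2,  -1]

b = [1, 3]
x = [-1, -1]

Row reduce the augmented matrix [A|b]:
R2 → R2 - (2/3)·R1
REF = 
  [  -3,    2,    1]
  [   0, -7/3,  7/3]

Back-substitution:
x₂ = (7/3) / (-7/3) = -1
x₁ = (1 - (2)(-1)) / (-3) = -1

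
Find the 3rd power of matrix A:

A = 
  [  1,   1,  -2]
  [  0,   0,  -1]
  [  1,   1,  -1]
A² = A·A:
A²[1,1] = (1)(1) + (1)(0) + (-2)(1) = -1
A²[1,2] = (1)(1) + (1)(0) + (-2)(1) = -1
A²[1,3] = (1)(-2) + (1)(-1) + (-2)(-1) = -1
A²[2,1] = (0)(1) + (0)(0) + (-1)(1) = -1
A²[2,2] = (0)(1) + (0)(0) + (-1)(1) = -1
A²[2,3] = (0)(-2) + (0)(-1) + (-1)(-1) = 1
A²[3,1] = (1)(1) + (1)(0) + (-1)(1) = 0
A²[3,2] = (1)(1) + (1)(0) + (-1)(1) = 0
A²[3,3] = (1)(-2) + (1)(-1) + (-1)(-1) = -2
A² = 
  [ -1,  -1,  -1]
  [ -1,  -1,   1]
  [  0,   0,  -2]

A^3 = A^2·A:
A^3[1,1] = (-1)(1) + (-1)(0) + (-1)(1) = -2
A^3[1,2] = (-1)(1) + (-1)(0) + (-1)(1) = -2
A^3[1,3] = (-1)(-2) + (-1)(-1) + (-1)(-1) = 4
A^3[2,1] = (-1)(1) + (-1)(0) + (1)(1) = 0
A^3[2,2] = (-1)(1) + (-1)(0) + (1)(1) = 0
A^3[2,3] = (-1)(-2) + (-1)(-1) + (1)(-1) = 2
A^3[3,1] = (0)(1) + (0)(0) + (-2)(1) = -2
A^3[3,2] = (0)(1) + (0)(0) + (-2)(1) = -2
A^3[3,3] = (0)(-2) + (0)(-1) + (-2)(-1) = 2
A^3 = 
  [ -2,  -2,   4]
  [  0,   0,   2]
  [ -2,  -2,   2]

Therefore
A^3 = 
  [ -2,  -2,   4]
  [  0,   0,   2]
  [ -2,  -2,   2]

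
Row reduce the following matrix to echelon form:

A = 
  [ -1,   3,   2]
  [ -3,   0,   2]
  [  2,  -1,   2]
Row operations:
R2 → R2 - (3)·R1
R3 → R3 + (2)·R1
R3 → R3 + (5/9)·R2

Resulting echelon form:
REF = 
  [  -1,    3,    2]
  [   0,   -9,   -4]
  [   0,    0, 34/9]

Rank = 3 (number of non-zero pivot rows).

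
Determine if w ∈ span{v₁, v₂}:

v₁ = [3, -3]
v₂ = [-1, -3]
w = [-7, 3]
Yes

Form the augmented matrix and row-reduce:
[v₁|v₂|w] = 
  [  3,  -1,  -7]
  [ -3,  -3,   3]
R2 → R2 + (1)·R1
REF = 
  [  3,  -1,  -7]
  [  0,  -4,  -4]

No row of the form [0 0 | nonzero], so the system is consistent. Back-substitution gives c₁ = -2, c₂ = 1: w = (-2)·v₁ + (1)·v₂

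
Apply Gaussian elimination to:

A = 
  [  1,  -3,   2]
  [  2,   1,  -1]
Row operations:
R2 → R2 - (2)·R1

Resulting echelon form:
REF = 
  [  1,  -3,   2]
  [  0,   7,  -5]

Rank = 2 (number of non-zero pivot rows).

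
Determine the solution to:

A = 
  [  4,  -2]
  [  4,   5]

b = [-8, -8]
Row reduce the augmented matrix [A|b]:
R2 → R2 - (1)·R1
REF = 
  [  4,  -2,  -8]
  [  0,   7,   0]

Back-substitution:
x₂ = 0 / 7 = 0
x₁ = (-8 - (-2)(0)) / 4 = -2

x = [-2, 0]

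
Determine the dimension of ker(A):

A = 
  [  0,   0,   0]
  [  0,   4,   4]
nullity(A) = 2

Row reduce:
Swap R1 ↔ R2
REF = 
  [  0,   4,   4]
  [  0,   0,   0]
Pivot columns: 2 → 1 pivot.
rank(A) = 1, so nullity(A) = 3 - 1 = 2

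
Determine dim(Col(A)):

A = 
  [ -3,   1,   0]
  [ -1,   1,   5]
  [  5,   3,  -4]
dim(Col(A)) = 3

Row reduce:
R2 → R2 - (1/3)·R1
R3 → R3 + (5/3)·R1
R3 → R3 - (7)·R2
REF = 
  [ -3,   1,   0]
  [  0, 2/3,   5]
  [  0,   0, -39]
Pivot columns: 1, 2, 3 → 3 pivots.
dim(Col(A)) = number of pivot columns = 3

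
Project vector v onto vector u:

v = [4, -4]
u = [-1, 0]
proj_u(v) = [4, 0]

v·u = (4)(-1) + (-4)(0) = -4
u·u = (-1)² + (0)² = 1
proj_u(v) = (v·u / u·u) × u = (-4/1) × u = (-4) × u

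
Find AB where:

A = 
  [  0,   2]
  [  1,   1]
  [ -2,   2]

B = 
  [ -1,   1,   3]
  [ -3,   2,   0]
A is 3×2 and B is 2×3, so AB is 3×3. Each entry is (row of A)·(column of B):
AB[1,1] = (0)(-1) + (2)(-3) = -6
AB[1,2] = (0)(1) + (2)(2) = 4
AB[1,3] = (0)(3) + (2)(0) = 0
AB[2,1] = (1)(-1) + (1)(-3) = -4
AB[2,2] = (1)(1) + (1)(2) = 3
AB[2,3] = (1)(3) + (1)(0) = 3
AB[3,1] = (-2)(-1) + (2)(-3) = -4
AB[3,2] = (-2)(1) + (2)(2) = 2
AB[3,3] = (-2)(3) + (2)(0) = -6

AB = 
  [ -6,   4,   0]
  [ -4,   3,   3]
  [ -4,   2,  -6]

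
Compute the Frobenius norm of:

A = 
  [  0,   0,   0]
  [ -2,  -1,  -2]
||A||_F = 3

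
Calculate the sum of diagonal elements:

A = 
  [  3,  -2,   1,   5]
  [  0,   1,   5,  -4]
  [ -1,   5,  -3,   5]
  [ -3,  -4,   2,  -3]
-2

tr(A) = 3 + 1 + -3 + -3 = -2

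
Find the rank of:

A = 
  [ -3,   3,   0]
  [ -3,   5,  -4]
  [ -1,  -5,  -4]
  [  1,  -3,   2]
Row reduce:
R2 → R2 - (1)·R1
R3 → R3 - (1/3)·R1
R4 → R4 + (1/3)·R1
R3 → R3 + (3)·R2
R4 → R4 + (1)·R2
R4 → R4 - (1/8)·R3
REF = 
  [ -3,   3,   0]
  [  0,   2,  -4]
  [  0,   0, -16]
  [  0,   0,   0]
Pivot columns: 1, 2, 3 → 3 pivots.

rank(A) = 3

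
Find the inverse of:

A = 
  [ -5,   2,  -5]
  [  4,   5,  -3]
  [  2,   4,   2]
det(A) = (-5)·((5)(2) - (-3)(4)) - (2)·((4)(2) - (-3)(2)) + (-5)·((4)(4) - (5)(2))
  = (-5)(22) - (2)(14) + (-5)(6)
  = -168
det(A) = -168 ≠ 0, so A is invertible.

Cofactors Cᵢⱼ = (-1)ⁱ⁺ʲ·Mᵢⱼ:
C = 
  [ 22, -14,   6]
  [-24,   0,  24]
  [ 19, -35, -33]

adj(A) = Cᵀ:
adj(A) = 
  [ 22, -24,  19]
  [-14,   0, -35]
  [  6,  24, -33]

A⁻¹ = (-1/168) · adj(A):
A⁻¹ = 
  [ -11/84,     1/7, -19/168]
  [   1/12,       0,    5/24]
  [  -1/28,    -1/7,   11/56]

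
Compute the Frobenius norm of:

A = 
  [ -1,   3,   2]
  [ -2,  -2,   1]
||A||_F = 4.796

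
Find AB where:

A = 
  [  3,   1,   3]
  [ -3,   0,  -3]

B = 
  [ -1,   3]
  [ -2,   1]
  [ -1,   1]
AB = 
  [ -8,  13]
  [  6, -12]

A is 2×3 and B is 3×2, so AB is 2×2. Each entry is (row of A)·(column of B):
AB[1,1] = (3)(-1) + (1)(-2) + (3)(-1) = -8
AB[1,2] = (3)(3) + (1)(1) + (3)(1) = 13
AB[2,1] = (-3)(-1) + (0)(-2) + (-3)(-1) = 6
AB[2,2] = (-3)(3) + (0)(1) + (-3)(1) = -12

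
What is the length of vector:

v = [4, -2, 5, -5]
8.367

||v||₂ = √((4)² + (-2)² + (5)² + (-5)²) = √70 = 8.367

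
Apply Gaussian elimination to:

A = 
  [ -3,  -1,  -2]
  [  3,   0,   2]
Row operations:
R2 → R2 + (1)·R1

Resulting echelon form:
REF = 
  [ -3,  -1,  -2]
  [  0,  -1,   0]

Rank = 2 (number of non-zero pivot rows).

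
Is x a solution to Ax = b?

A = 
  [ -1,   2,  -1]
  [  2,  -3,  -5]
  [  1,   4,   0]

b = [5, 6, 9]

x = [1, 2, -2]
Yes

Ax = [5, 6, 9] = b ✓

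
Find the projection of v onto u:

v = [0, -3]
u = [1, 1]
proj_u(v) = [-3/2, -3/2]

v·u = (0)(1) + (-3)(1) = -3
u·u = (1)² + (1)² = 2
proj_u(v) = (v·u / u·u) × u = (-3/2) × u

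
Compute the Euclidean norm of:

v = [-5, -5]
7.071

||v||₂ = √((-5)² + (-5)²) = √50 = 7.071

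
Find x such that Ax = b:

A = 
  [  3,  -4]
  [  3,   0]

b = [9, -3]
x = [-1, -3]

Row reduce the augmented matrix [A|b]:
R2 → R2 - (1)·R1
REF = 
  [  3,  -4,   9]
  [  0,   4, -12]

Back-substitution:
x₂ = (-12) / 4 = -3
x₁ = (9 - (-4)(-3)) / 3 = -1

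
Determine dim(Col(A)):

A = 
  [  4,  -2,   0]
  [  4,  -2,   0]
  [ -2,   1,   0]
Row reduce:
R2 → R2 - (1)·R1
R3 → R3 + (1/2)·R1
REF = 
  [  4,  -2,   0]
  [  0,   0,   0]
  [  0,   0,   0]
Pivot columns: 1 → 1 pivot.
dim(Col(A)) = number of pivot columns = 1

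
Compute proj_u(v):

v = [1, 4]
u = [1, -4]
proj_u(v) = [-15/17, 60/17]

v·u = (1)(1) + (4)(-4) = -15
u·u = (1)² + (-4)² = 17
proj_u(v) = (v·u / u·u) × u = (-15/17) × u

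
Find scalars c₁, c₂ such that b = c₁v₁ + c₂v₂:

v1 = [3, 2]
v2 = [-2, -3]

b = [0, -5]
c1 = 2, c2 = 3

b = 2·v1 + 3·v2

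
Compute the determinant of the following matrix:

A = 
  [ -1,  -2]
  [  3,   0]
For a 2×2 matrix, det = ad - bc = (-1)(0) - (-2)(3) = 6

det(A) = 6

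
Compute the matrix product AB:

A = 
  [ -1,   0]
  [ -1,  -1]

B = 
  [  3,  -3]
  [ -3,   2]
A is 2×2 and B is 2×2, so AB is 2×2. Each entry is (row of A)·(column of B):
AB[1,1] = (-1)(3) + (0)(-3) = -3
AB[1,2] = (-1)(-3) + (0)(2) = 3
AB[2,1] = (-1)(3) + (-1)(-3) = 0
AB[2,2] = (-1)(-3) + (-1)(2) = 1

AB = 
  [ -3,   3]
  [  0,   1]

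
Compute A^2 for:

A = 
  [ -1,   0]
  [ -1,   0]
A² = A·A:
A²[1,1] = (-1)(-1) + (0)(-1) = 1
A²[1,2] = (-1)(0) + (0)(0) = 0
A²[2,1] = (-1)(-1) + (0)(-1) = 1
A²[2,2] = (-1)(0) + (0)(0) = 0
A² = 
  [  1,   0]
  [  1,   0]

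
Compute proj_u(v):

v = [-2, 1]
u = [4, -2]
proj_u(v) = [-2, 1]

v·u = (-2)(4) + (1)(-2) = -10
u·u = (4)² + (-2)² = 20
proj_u(v) = (v·u / u·u) × u = (-10/20) × u = (-1/2) × u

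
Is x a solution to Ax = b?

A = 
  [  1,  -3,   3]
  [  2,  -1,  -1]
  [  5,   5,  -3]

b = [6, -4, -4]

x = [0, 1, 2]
No

Ax = [3, -3, -1] ≠ b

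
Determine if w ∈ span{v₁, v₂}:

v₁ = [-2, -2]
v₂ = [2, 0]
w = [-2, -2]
Yes

Form the augmented matrix and row-reduce:
[v₁|v₂|w] = 
  [ -2,   2,  -2]
  [ -2,   0,  -2]
R2 → R2 - (1)·R1
REF = 
  [ -2,   2,  -2]
  [  0,  -2,   0]

No row of the form [0 0 | nonzero], so the system is consistent. Back-substitution gives c₁ = 1, c₂ = 0: w = (1)·v₁ + (0)·v₂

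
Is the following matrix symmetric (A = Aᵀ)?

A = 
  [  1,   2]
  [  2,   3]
Yes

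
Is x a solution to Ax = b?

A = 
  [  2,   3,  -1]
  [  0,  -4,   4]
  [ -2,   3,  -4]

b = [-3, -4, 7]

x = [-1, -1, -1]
No

Ax = [-4, 0, 3] ≠ b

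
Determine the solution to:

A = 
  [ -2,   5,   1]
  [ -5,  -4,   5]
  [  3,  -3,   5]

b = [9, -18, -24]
x = [-1, 2, -3]

Row reduce the augmented matrix [A|b]:
R2 → R2 - (5/2)·R1
R3 → R3 + (3/2)·R1
R3 → R3 + (3/11)·R2
REF = 
  [     -2,       5,       1,       9]
  [      0,   -33/2,     5/2,   -81/2]
  [      0,       0,   79/11, -237/11]

Back-substitution:
x₃ = (-237/11) / (79/11) = -3
x₂ = (-81/2 - (5/2)(-3)) / (-33/2) = 2
x₁ = (9 - (5)(2) - (1)(-3)) / (-2) = -1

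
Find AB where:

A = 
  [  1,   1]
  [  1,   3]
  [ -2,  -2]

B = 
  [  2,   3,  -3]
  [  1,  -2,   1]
A is 3×2 and B is 2×3, so AB is 3×3. Each entry is (row of A)·(column of B):
AB[1,1] = (1)(2) + (1)(1) = 3
AB[1,2] = (1)(3) + (1)(-2) = 1
AB[1,3] = (1)(-3) + (1)(1) = -2
AB[2,1] = (1)(2) + (3)(1) = 5
AB[2,2] = (1)(3) + (3)(-2) = -3
AB[2,3] = (1)(-3) + (3)(1) = 0
AB[3,1] = (-2)(2) + (-2)(1) = -6
AB[3,2] = (-2)(3) + (-2)(-2) = -2
AB[3,3] = (-2)(-3) + (-2)(1) = 4

AB = 
  [  3,   1,  -2]
  [  5,  -3,   0]
  [ -6,  -2,   4]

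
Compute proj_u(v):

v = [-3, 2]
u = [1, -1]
proj_u(v) = [-5/2, 5/2]

v·u = (-3)(1) + (2)(-1) = -5
u·u = (1)² + (-1)² = 2
proj_u(v) = (v·u / u·u) × u = (-5/2) × u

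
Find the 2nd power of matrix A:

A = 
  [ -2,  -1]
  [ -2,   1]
A² = A·A:
A²[1,1] = (-2)(-2) + (-1)(-2) = 6
A²[1,2] = (-2)(-1) + (-1)(1) = 1
A²[2,1] = (-2)(-2) + (1)(-2) = 2
A²[2,2] = (-2)(-1) + (1)(1) = 3
A² = 
  [  6,   1]
  [  2,   3]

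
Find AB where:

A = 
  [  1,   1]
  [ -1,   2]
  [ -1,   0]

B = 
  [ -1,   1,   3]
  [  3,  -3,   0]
AB = 
  [  2,  -2,   3]
  [  7,  -7,  -3]
  [  1,  -1,  -3]

A is 3×2 and B is 2×3, so AB is 3×3. Each entry is (row of A)·(column of B):
AB[1,1] = (1)(-1) + (1)(3) = 2
AB[1,2] = (1)(1) + (1)(-3) = -2
AB[1,3] = (1)(3) + (1)(0) = 3
AB[2,1] = (-1)(-1) + (2)(3) = 7
AB[2,2] = (-1)(1) + (2)(-3) = -7
AB[2,3] = (-1)(3) + (2)(0) = -3
AB[3,1] = (-1)(-1) + (0)(3) = 1
AB[3,2] = (-1)(1) + (0)(-3) = -1
AB[3,3] = (-1)(3) + (0)(0) = -3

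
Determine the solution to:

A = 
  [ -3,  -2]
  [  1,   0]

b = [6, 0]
x = [0, -3]

Row reduce the augmented matrix [A|b]:
R2 → R2 + (1/3)·R1
REF = 
  [  -3,   -2,    6]
  [   0, -2/3,    2]

Back-substitution:
x₂ = 2 / (-2/3) = -3
x₁ = (6 - (-2)(-3)) / (-3) = 0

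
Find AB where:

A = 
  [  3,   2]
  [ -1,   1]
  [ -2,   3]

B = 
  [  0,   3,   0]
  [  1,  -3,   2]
AB = 
  [  2,   3,   4]
  [  1,  -6,   2]
  [  3, -15,   6]

A is 3×2 and B is 2×3, so AB is 3×3. Each entry is (row of A)·(column of B):
AB[1,1] = (3)(0) + (2)(1) = 2
AB[1,2] = (3)(3) + (2)(-3) = 3
AB[1,3] = (3)(0) + (2)(2) = 4
AB[2,1] = (-1)(0) + (1)(1) = 1
AB[2,2] = (-1)(3) + (1)(-3) = -6
AB[2,3] = (-1)(0) + (1)(2) = 2
AB[3,1] = (-2)(0) + (3)(1) = 3
AB[3,2] = (-2)(3) + (3)(-3) = -15
AB[3,3] = (-2)(0) + (3)(2) = 6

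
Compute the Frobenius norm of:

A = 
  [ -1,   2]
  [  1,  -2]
||A||_F = 3.162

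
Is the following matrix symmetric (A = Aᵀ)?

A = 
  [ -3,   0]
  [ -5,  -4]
No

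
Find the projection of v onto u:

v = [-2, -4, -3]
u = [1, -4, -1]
v·u = (-2)(1) + (-4)(-4) + (-3)(-1) = 17
u·u = (1)² + (-4)² + (-1)² = 18
proj_u(v) = (v·u / u·u) × u = (17/18) × u

proj_u(v) = [17/18, -34/9, -17/18]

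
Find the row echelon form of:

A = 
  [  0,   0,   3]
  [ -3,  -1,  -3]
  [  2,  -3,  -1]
Row operations:
Swap R1 ↔ R2
R3 → R3 + (2/3)·R1
Swap R2 ↔ R3

Resulting echelon form:
REF = 
  [   -3,    -1,    -3]
  [    0, -11/3,    -3]
  [    0,     0,     3]

Rank = 3 (number of non-zero pivot rows).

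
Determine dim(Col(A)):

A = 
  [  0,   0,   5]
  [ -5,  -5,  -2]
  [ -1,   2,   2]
Row reduce:
Swap R1 ↔ R2
R3 → R3 - (1/5)·R1
Swap R2 ↔ R3
REF = 
  [  -5,   -5,   -2]
  [   0,    3, 12/5]
  [   0,    0,    5]
Pivot columns: 1, 2, 3 → 3 pivots.
dim(Col(A)) = number of pivot columns = 3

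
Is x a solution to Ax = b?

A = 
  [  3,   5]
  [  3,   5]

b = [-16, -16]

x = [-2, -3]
No

Ax = [-21, -21] ≠ b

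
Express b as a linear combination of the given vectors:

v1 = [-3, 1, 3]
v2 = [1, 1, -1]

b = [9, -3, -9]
c1 = -3, c2 = 0

b = -3·v1 + 0·v2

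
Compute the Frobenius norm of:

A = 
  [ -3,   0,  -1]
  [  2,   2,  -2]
||A||_F = 4.69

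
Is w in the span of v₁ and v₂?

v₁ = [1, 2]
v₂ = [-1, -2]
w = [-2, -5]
No

Form the augmented matrix and row-reduce:
[v₁|v₂|w] = 
  [  1,  -1,  -2]
  [  2,  -2,  -5]
R2 → R2 - (2)·R1
REF = 
  [  1,  -1,  -2]
  [  0,   0,  -1]

Row 2 reads [0 0 | -1], i.e. 0 = -1, so the system is inconsistent and w ∉ span{v₁, v₂}.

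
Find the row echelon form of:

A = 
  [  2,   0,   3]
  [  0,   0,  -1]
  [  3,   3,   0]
Row operations:
R3 → R3 - (3/2)·R1
Swap R2 ↔ R3

Resulting echelon form:
REF = 
  [   2,    0,    3]
  [   0,    3, -9/2]
  [   0,    0,   -1]

Rank = 3 (number of non-zero pivot rows).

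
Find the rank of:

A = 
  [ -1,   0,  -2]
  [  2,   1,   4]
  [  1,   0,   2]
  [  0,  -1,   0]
Row reduce:
R2 → R2 + (2)·R1
R3 → R3 + (1)·R1
R4 → R4 + (1)·R2
REF = 
  [ -1,   0,  -2]
  [  0,   1,   0]
  [  0,   0,   0]
  [  0,   0,   0]
Pivot columns: 1, 2 → 2 pivots.

rank(A) = 2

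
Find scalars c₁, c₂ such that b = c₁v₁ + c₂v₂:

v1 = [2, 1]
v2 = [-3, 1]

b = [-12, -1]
c1 = -3, c2 = 2

b = -3·v1 + 2·v2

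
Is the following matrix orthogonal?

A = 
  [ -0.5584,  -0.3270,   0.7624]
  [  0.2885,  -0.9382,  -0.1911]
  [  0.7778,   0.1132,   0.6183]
Yes

AᵀA = 
  [  1,   0,   0.0001]
  [  0,   1,   0]
  [  0.0001,   0,   1.0001]
≈ I (equal to I up to the 4-dp rounding of the entries)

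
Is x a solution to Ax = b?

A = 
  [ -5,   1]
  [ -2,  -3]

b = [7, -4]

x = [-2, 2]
No

Ax = [12, -2] ≠ b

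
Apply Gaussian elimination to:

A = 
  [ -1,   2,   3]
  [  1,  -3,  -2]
Row operations:
R2 → R2 + (1)·R1

Resulting echelon form:
REF = 
  [ -1,   2,   3]
  [  0,  -1,   1]

Rank = 2 (number of non-zero pivot rows).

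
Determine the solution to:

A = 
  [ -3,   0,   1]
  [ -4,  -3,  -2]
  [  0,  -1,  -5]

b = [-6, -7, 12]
Row reduce the augmented matrix [A|b]:
R2 → R2 - (4/3)·R1
R3 → R3 - (1/3)·R2
REF = 
  [   -3,     0,     1,    -6]
  [    0,    -3, -10/3,     1]
  [    0,     0, -35/9,  35/3]

Back-substitution:
x₃ = (35/3) / (-35/9) = -3
x₂ = (1 - (-10/3)(-3)) / (-3) = 3
x₁ = (-6 - (0)(3) - (1)(-3)) / (-3) = 1

x = [1, 3, -3]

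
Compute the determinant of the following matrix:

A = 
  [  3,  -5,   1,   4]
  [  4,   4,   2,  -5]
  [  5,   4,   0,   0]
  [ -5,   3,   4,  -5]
Cofactor expansion along row 1: det(A) = a₁₁M₁₁ - a₁₂M₁₂ + a₁₃M₁₃ - a₁₄M₁₄

M₁₁ = det[[4, 2, -5]; [4, 0, 0]; [3, 4, -5]]
  = (4)·((0)(-5) - (0)(4)) - (2)·((4)(-5) - (0)(3)) + (-5)·((4)(4) - (0)(3))
  = (4)(0) - (2)(-20) + (-5)(16)
  = -40
M₁₂ = det[[4, 2, -5]; [5, 0, 0]; [-5, 4, -5]]
  = (4)·((0)(-5) - (0)(4)) - (2)·((5)(-5) - (0)(-5)) + (-5)·((5)(4) - (0)(-5))
  = (4)(0) - (2)(-25) + (-5)(20)
  = -50
M₁₃ = det[[4, 4, -5]; [5, 4, 0]; [-5, 3, -5]]
  = (4)·((4)(-5) - (0)(3)) - (4)·((5)(-5) - (0)(-5)) + (-5)·((5)(3) - (4)(-5))
  = (4)(-20) - (4)(-25) + (-5)(35)
  = -155
M₁₄ = det[[4, 4, 2]; [5, 4, 0]; [-5, 3, 4]]
  = (4)·((4)(4) - (0)(3)) - (4)·((5)(4) - (0)(-5)) + (2)·((5)(3) - (4)(-5))
  = (4)(16) - (4)(20) + (2)(35)
  = 54

det(A) = (3)(-40) - (-5)(-50) + (1)(-155) - (4)(54) = -741

det(A) = -741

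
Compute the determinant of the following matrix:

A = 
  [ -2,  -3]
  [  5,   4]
For a 2×2 matrix, det = ad - bc = (-2)(4) - (-3)(5) = 7

det(A) = 7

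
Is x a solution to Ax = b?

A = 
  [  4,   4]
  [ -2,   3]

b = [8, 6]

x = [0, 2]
Yes

Ax = [8, 6] = b ✓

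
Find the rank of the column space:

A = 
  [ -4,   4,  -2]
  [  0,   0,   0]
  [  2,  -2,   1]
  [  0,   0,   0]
Row reduce:
R3 → R3 + (1/2)·R1
REF = 
  [ -4,   4,  -2]
  [  0,   0,   0]
  [  0,   0,   0]
  [  0,   0,   0]
Pivot columns: 1 → 1 pivot.
dim(Col(A)) = number of pivot columns = 1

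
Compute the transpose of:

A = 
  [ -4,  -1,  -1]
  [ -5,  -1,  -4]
Aᵀ = 
  [ -4,  -5]
  [ -1,  -1]
  [ -1,  -4]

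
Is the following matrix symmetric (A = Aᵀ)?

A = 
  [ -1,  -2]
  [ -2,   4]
Yes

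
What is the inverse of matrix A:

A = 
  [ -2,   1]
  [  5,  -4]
det(A) = (-2)(-4) - (1)(5) = 3
For a 2×2 matrix, A⁻¹ = (1/det(A)) · [[d, -b], [-c, a]]
    = (1/3) · [[-4, -1], [-5, -2]]

A⁻¹ = 
  [-4/3, -1/3]
  [-5/3, -2/3]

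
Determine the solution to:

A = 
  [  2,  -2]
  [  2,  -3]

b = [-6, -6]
Row reduce the augmented matrix [A|b]:
R2 → R2 - (1)·R1
REF = 
  [  2,  -2,  -6]
  [  0,  -1,   0]

Back-substitution:
x₂ = 0 / (-1) = 0
x₁ = (-6 - (-2)(0)) / 2 = -3

x = [-3, 0]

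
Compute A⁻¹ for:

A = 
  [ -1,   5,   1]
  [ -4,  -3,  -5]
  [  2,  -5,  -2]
det(A) = (-1)·((-3)(-2) - (-5)(-5)) - (5)·((-4)(-2) - (-5)(2)) + (1)·((-4)(-5) - (-3)(2))
  = (-1)(-19) - (5)(18) + (1)(26)
  = -45
det(A) = -45 ≠ 0, so A is invertible.

Cofactors Cᵢⱼ = (-1)ⁱ⁺ʲ·Mᵢⱼ:
C = 
  [-19, -18,  26]
  [  5,   0,   5]
  [-22,  -9,  23]

adj(A) = Cᵀ:
adj(A) = 
  [-19,   5, -22]
  [-18,   0,  -9]
  [ 26,   5,  23]

A⁻¹ = (-1/45) · adj(A):
A⁻¹ = 
  [ 19/45,   -1/9,  22/45]
  [   2/5,      0,    1/5]
  [-26/45,   -1/9, -23/45]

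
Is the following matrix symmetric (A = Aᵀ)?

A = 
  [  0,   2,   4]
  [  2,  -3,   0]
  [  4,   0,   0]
Yes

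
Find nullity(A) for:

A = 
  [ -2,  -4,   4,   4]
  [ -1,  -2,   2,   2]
nullity(A) = 3

Row reduce:
R2 → R2 - (1/2)·R1
REF = 
  [ -2,  -4,   4,   4]
  [  0,   0,   0,   0]
Pivot columns: 1 → 1 pivot.
rank(A) = 1, so nullity(A) = 4 - 1 = 3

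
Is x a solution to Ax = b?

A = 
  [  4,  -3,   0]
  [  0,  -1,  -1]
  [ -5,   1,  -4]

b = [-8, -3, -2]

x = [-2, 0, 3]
Yes

Ax = [-8, -3, -2] = b ✓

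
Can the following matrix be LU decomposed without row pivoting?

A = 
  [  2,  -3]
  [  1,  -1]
Yes.
A[1,1] = 2 ≠ 0, so Gaussian elimination proceeds without a row swap: multiplier ℓ₂₁ = (1)/(2) = 1/2, and U[2,2] = -1 - (1/2)(-3) = 1/2.
L = 
  [  1,   0]
  [1/2,   1]
U = 
  [  2,  -3]
  [  0, 1/2]
Check row 2 of LU: [(1/2)(2), (1/2)(-3) + (1/2)] = [1, -1] = row 2 of A ✓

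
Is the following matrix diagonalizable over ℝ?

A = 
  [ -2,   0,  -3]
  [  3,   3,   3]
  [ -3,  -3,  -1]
No

Characteristic polynomial: det(λI - A) = λ³ - 7λ + 12
By the rational root theorem any rational root is an integer dividing 12; none of those is a root, so p(λ) has no rational roots and hence (being an irreducible cubic) no repeated roots.
Discriminant of the cubic: Δ = -2516
Δ < 0 ⇒ one real eigenvalue and a complex-conjugate pair: λ ≈ -3.267, 1.633 + 1.002i, 1.633 - 1.002i
Has complex eigenvalues (not diagonalizable over ℝ).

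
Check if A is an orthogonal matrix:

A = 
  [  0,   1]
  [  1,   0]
Yes

AᵀA = 
  [  1,   0]
  [  0,   1]
= I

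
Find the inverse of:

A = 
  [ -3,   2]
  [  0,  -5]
det(A) = (-3)(-5) - (2)(0) = 15
For a 2×2 matrix, A⁻¹ = (1/det(A)) · [[d, -b], [-c, a]]
    = (1/15) · [[-5, -2], [0, -3]]

A⁻¹ = 
  [ -1/3, -2/15]
  [    0,  -1/5]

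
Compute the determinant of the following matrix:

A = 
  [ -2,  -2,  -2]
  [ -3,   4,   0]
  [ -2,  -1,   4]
-78

Cofactor expansion along row 1:
det(A) = (-2)·((4)(4) - (0)(-1)) - (-2)·((-3)(4) - (0)(-2)) + (-2)·((-3)(-1) - (4)(-2))
  = (-2)(16) - (-2)(-12) + (-2)(11)
  = -78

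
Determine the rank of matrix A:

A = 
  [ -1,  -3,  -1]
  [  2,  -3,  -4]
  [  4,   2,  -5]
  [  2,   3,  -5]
Row reduce:
R2 → R2 + (2)·R1
R3 → R3 + (4)·R1
R4 → R4 + (2)·R1
R3 → R3 - (10/9)·R2
R4 → R4 - (1/3)·R2
R4 → R4 - (15/7)·R3
REF = 
  [  -1,   -3,   -1]
  [   0,   -9,   -6]
  [   0,    0, -7/3]
  [   0,    0,    0]
Pivot columns: 1, 2, 3 → 3 pivots.

rank(A) = 3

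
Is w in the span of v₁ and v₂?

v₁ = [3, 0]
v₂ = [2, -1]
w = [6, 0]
Yes

Form the augmented matrix and row-reduce:
[v₁|v₂|w] = 
  [  3,   2,   6]
  [  0,  -1,   0]
(already in echelon form — no row operations needed)

No row of the form [0 0 | nonzero], so the system is consistent. Back-substitution gives c₁ = 2, c₂ = 0: w = (2)·v₁ + (0)·v₂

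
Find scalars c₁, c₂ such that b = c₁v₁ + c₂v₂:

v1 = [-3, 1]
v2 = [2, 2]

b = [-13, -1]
c1 = 3, c2 = -2

b = 3·v1 + -2·v2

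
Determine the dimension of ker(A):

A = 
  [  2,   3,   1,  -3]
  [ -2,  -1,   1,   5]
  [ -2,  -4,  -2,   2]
nullity(A) = 2

Row reduce:
R2 → R2 + (1)·R1
R3 → R3 + (1)·R1
R3 → R3 + (1/2)·R2
REF = 
  [  2,   3,   1,  -3]
  [  0,   2,   2,   2]
  [  0,   0,   0,   0]
Pivot columns: 1, 2 → 2 pivots.
rank(A) = 2, so nullity(A) = 4 - 2 = 2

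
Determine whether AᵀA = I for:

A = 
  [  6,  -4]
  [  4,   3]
No

AᵀA = 
  [ 52, -12]
  [-12,  25]
≠ I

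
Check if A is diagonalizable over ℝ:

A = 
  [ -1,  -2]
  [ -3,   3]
Yes

tr(A) = 2, det(A) = -9
Characteristic polynomial: λ² - tr(A)λ + det(A) = λ² - 2λ - 9
λ² - 2λ - 9 = 0  ⇒  λ = (2 ± √((-2)² - 4·(-9)))/2 = (2 ± √(40))/2
  = 1 + √10,  1 - √10
Eigenvalues: 1 + √10, 1 - √10  (≈ 4.162, -2.162)
The two irrational eigenvalues are distinct (simple), so each has alg. mult. = geom. mult. = 1.
Sum of geometric multiplicities equals n, so A has n independent eigenvectors.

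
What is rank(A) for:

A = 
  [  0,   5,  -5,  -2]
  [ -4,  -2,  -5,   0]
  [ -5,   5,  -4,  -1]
Row reduce:
Swap R1 ↔ R2
R3 → R3 - (5/4)·R1
R3 → R3 - (3/2)·R2
REF = 
  [  -4,   -2,   -5,    0]
  [   0,    5,   -5,   -2]
  [   0,    0, 39/4,    2]
Pivot columns: 1, 2, 3 → 3 pivots.

rank(A) = 3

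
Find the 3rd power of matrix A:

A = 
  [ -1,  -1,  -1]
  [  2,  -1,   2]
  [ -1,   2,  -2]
A^3 = 
  [ -1,   2,  -2]
  [ 20, -13,  28]
  [-26,  16, -35]

A² = A·A:
A²[1,1] = (-1)(-1) + (-1)(2) + (-1)(-1) = 0
A²[1,2] = (-1)(-1) + (-1)(-1) + (-1)(2) = 0
A²[1,3] = (-1)(-1) + (-1)(2) + (-1)(-2) = 1
A²[2,1] = (2)(-1) + (-1)(2) + (2)(-1) = -6
A²[2,2] = (2)(-1) + (-1)(-1) + (2)(2) = 3
A²[2,3] = (2)(-1) + (-1)(2) + (2)(-2) = -8
A²[3,1] = (-1)(-1) + (2)(2) + (-2)(-1) = 7
A²[3,2] = (-1)(-1) + (2)(-1) + (-2)(2) = -5
A²[3,3] = (-1)(-1) + (2)(2) + (-2)(-2) = 9
A² = 
  [  0,   0,   1]
  [ -6,   3,  -8]
  [  7,  -5,   9]

A^3 = A^2·A:
A^3[1,1] = (0)(-1) + (0)(2) + (1)(-1) = -1
A^3[1,2] = (0)(-1) + (0)(-1) + (1)(2) = 2
A^3[1,3] = (0)(-1) + (0)(2) + (1)(-2) = -2
A^3[2,1] = (-6)(-1) + (3)(2) + (-8)(-1) = 20
A^3[2,2] = (-6)(-1) + (3)(-1) + (-8)(2) = -13
A^3[2,3] = (-6)(-1) + (3)(2) + (-8)(-2) = 28
A^3[3,1] = (7)(-1) + (-5)(2) + (9)(-1) = -26
A^3[3,2] = (7)(-1) + (-5)(-1) + (9)(2) = 16
A^3[3,3] = (7)(-1) + (-5)(2) + (9)(-2) = -35
A^3 = 
  [ -1,   2,  -2]
  [ 20, -13,  28]
  [-26,  16, -35]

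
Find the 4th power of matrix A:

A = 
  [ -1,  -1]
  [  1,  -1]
A² = A·A:
A²[1,1] = (-1)(-1) + (-1)(1) = 0
A²[1,2] = (-1)(-1) + (-1)(-1) = 2
A²[2,1] = (1)(-1) + (-1)(1) = -2
A²[2,2] = (1)(-1) + (-1)(-1) = 0
A² = 
  [  0,   2]
  [ -2,   0]

A^3 = A^2·A:
A^3[1,1] = (0)(-1) + (2)(1) = 2
A^3[1,2] = (0)(-1) + (2)(-1) = -2
A^3[2,1] = (-2)(-1) + (0)(1) = 2
A^3[2,2] = (-2)(-1) + (0)(-1) = 2
A^3 = 
  [  2,  -2]
  [  2,   2]

A^4 = A^3·A:
A^4[1,1] = (2)(-1) + (-2)(1) = -4
A^4[1,2] = (2)(-1) + (-2)(-1) = 0
A^4[2,1] = (2)(-1) + (2)(1) = 0
A^4[2,2] = (2)(-1) + (2)(-1) = -4
A^4 = 
  [ -4,   0]
  [  0,  -4]

Therefore
A^4 = 
  [ -4,   0]
  [  0,  -4]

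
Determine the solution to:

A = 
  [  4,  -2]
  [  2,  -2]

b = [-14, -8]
x = [-3, 1]

Row reduce the augmented matrix [A|b]:
R2 → R2 - (1/2)·R1
REF = 
  [  4,  -2, -14]
  [  0,  -1,  -1]

Back-substitution:
x₂ = (-1) / (-1) = 1
x₁ = (-14 - (-2)(1)) / 4 = -3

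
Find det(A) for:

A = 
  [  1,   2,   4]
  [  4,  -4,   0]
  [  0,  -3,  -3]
Cofactor expansion along row 1:
det(A) = (1)·((-4)(-3) - (0)(-3)) - (2)·((4)(-3) - (0)(0)) + (4)·((4)(-3) - (-4)(0))
  = (1)(12) - (2)(-12) + (4)(-12)
  = -12

det(A) = -12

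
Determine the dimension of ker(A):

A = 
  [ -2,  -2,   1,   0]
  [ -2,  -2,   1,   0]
nullity(A) = 3

Row reduce:
R2 → R2 - (1)·R1
REF = 
  [ -2,  -2,   1,   0]
  [  0,   0,   0,   0]
Pivot columns: 1 → 1 pivot.
rank(A) = 1, so nullity(A) = 4 - 1 = 3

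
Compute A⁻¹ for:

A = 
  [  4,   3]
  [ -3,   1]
det(A) = (4)(1) - (3)(-3) = 13
For a 2×2 matrix, A⁻¹ = (1/det(A)) · [[d, -b], [-c, a]]
    = (1/13) · [[1, -3], [3, 4]]

A⁻¹ = 
  [ 1/13, -3/13]
  [ 3/13,  4/13]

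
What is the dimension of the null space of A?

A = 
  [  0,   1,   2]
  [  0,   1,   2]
nullity(A) = 2

Row reduce:
R2 → R2 - (1)·R1
REF = 
  [  0,   1,   2]
  [  0,   0,   0]
Pivot columns: 2 → 1 pivot.
rank(A) = 1, so nullity(A) = 3 - 1 = 2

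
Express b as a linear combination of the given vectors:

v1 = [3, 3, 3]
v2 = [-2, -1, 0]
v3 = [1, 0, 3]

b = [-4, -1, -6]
c1 = 0, c2 = 1, c3 = -2

b = 0·v1 + 1·v2 + -2·v3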